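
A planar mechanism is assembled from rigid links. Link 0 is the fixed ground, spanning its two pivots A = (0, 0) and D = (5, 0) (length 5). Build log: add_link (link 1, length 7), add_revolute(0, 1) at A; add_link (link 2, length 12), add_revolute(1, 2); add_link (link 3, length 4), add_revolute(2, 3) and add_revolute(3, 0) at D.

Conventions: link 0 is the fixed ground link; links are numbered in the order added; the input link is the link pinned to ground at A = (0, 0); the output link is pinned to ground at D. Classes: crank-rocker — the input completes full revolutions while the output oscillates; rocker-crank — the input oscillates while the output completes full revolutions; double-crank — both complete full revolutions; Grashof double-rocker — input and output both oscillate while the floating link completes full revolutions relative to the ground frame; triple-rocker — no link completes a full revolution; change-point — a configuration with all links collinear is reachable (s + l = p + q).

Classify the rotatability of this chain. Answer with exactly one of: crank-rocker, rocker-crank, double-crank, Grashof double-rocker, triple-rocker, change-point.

lengths: ground=5, input=7, coupler=12, output=4
sorted: s=4 (shortest), l=12 (longest), p+q=12
s + l = 16 vs p + q = 12
s + l > p + q → non-Grashof → no link fully rotates → triple-rocker

triple-rocker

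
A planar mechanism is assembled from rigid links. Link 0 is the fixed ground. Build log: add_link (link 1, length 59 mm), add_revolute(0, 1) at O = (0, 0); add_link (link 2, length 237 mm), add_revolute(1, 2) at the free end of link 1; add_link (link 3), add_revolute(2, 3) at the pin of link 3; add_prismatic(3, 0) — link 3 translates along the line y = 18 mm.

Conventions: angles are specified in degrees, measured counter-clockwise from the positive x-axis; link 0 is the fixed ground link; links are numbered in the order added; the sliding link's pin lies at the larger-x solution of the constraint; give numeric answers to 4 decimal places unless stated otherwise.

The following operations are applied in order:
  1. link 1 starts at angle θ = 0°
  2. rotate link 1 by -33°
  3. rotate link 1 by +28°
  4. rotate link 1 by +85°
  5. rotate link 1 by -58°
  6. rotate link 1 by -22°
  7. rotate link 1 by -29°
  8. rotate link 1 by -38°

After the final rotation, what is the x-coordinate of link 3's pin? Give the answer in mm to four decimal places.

geometry: r = 59 mm, L = 237 mm, e = 18 mm; θ starts at 0°
rotate link 1 by -33°: θ ← 0° -33° = -33°
rotate link 1 by +28°: θ ← -33° +28° = -5°
rotate link 1 by +85°: θ ← -5° +85° = 80°
rotate link 1 by -58°: θ ← 80° -58° = 22°
rotate link 1 by -22°: θ ← 22° -22° = 0°
rotate link 1 by -29°: θ ← 0° -29° = -29°
rotate link 1 by -38°: θ ← -29° -38° = -67°
crank pin P = (r cos θ, r sin θ) = (23.053137, -54.309786)
h = r sin θ − e = -54.309786 − 18 = -72.309786
x = r cos θ + √(L² − h²) = 23.053137 + 225.699568 = 248.752704

248.7527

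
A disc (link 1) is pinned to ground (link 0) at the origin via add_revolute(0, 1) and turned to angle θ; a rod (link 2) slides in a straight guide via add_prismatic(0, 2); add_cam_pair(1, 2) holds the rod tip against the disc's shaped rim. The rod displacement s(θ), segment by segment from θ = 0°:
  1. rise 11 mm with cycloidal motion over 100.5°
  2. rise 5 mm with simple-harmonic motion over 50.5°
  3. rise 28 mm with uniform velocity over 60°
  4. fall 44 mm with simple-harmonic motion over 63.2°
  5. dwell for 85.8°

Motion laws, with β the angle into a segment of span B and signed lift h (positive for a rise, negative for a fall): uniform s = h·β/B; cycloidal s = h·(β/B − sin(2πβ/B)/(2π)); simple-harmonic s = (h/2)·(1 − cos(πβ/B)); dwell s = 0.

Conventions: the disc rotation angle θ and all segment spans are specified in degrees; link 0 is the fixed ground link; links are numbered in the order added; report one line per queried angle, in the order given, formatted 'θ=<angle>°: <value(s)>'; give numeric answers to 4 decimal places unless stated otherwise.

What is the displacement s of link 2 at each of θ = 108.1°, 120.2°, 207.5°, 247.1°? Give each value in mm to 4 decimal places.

segment 1 (0° to 100.5°, cycloidal, h = 11) is passed completely: s = 0.0000 + (11) = 11.0000
θ = 108.1° falls in segment 2 (100.5° to 151°, simple-harmonic, h = 5): β = 108.1 − 100.5 = 7.6°, B = 50.5°; Δs = 5/2·(1 − cos(π·0.1505)) = 0.2743; s = 11.0000 + 0.2743 = 11.2743
θ = 120.2° falls in segment 2 (100.5° to 151°, simple-harmonic, h = 5): β = 120.2 − 100.5 = 19.7°, B = 50.5°; Δs = 5/2·(1 − cos(π·0.3901)) = 1.6539; s = 11.0000 + 1.6539 = 12.6539
segment 2 (100.5° to 151°, simple-harmonic, h = 5) is passed completely: s = 11.0000 + (5) = 16.0000
θ = 207.5° falls in segment 3 (151° to 211°, uniform, h = 28): β = 207.5 − 151 = 56.5°, B = 60°; Δs = 28·56.5/60 = 26.3667; s = 16.0000 + 26.3667 = 42.3667
segment 3 (151° to 211°, uniform, h = 28) is passed completely: s = 16.0000 + (28) = 44.0000
θ = 247.1° falls in segment 4 (211° to 274.2°, simple-harmonic, h = -44): β = 247.1 − 211 = 36.1°, B = 63.2°; Δs = -44/2·(1 − cos(π·0.5712)) = -26.8802; s = 44.0000 − 26.8802 = 17.1198

θ=108.1°: 11.2743
θ=120.2°: 12.6539
θ=207.5°: 42.3667
θ=247.1°: 17.1198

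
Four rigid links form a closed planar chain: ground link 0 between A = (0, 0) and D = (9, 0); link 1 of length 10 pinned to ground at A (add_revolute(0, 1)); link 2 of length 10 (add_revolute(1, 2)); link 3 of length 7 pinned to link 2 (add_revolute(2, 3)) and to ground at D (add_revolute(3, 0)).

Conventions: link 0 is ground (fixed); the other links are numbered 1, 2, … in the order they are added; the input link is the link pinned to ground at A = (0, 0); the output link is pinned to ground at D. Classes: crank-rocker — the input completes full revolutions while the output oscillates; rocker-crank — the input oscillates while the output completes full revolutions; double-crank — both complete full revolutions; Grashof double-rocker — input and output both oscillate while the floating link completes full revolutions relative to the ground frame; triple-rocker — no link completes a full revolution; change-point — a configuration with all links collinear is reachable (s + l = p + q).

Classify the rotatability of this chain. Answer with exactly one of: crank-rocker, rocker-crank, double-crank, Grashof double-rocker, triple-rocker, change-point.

lengths: ground=9, input=10, coupler=10, output=7
sorted: s=7 (shortest), l=10 (longest), p+q=19
s + l = 17 vs p + q = 19
s + l < p + q (Grashof) with shortest = output link → rocker-crank

rocker-crank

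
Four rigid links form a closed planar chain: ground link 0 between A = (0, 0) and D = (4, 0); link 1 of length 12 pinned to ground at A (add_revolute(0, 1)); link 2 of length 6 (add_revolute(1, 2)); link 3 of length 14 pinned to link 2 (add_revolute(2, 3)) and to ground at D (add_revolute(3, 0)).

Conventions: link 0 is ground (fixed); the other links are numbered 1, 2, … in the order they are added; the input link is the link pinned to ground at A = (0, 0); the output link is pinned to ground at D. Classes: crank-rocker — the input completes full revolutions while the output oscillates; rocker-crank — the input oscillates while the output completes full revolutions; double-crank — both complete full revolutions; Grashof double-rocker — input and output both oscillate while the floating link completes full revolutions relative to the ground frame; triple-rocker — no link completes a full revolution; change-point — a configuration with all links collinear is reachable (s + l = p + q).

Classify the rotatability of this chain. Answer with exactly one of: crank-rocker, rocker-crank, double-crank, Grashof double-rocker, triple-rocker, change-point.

lengths: ground=4, input=12, coupler=6, output=14
sorted: s=4 (shortest), l=14 (longest), p+q=18
s + l = 18 vs p + q = 18
s + l = p + q → change-point (collinear configuration reachable)

change-point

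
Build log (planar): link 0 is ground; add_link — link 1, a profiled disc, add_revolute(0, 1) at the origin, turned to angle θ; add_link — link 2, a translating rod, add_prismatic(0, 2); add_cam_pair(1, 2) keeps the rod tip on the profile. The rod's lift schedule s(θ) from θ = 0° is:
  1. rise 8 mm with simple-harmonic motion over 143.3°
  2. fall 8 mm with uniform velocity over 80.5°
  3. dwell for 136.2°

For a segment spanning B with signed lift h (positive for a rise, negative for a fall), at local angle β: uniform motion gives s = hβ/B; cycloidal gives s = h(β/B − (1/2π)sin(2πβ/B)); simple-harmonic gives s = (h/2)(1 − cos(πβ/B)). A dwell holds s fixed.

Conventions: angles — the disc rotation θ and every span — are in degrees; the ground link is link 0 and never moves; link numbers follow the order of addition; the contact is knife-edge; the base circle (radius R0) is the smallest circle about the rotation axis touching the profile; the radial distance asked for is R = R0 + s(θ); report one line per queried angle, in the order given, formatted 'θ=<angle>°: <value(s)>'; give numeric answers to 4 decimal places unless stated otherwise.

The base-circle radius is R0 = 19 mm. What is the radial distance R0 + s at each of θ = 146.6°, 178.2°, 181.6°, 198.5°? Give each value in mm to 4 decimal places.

seg 1 [0°–143.3°] simple-harmonic, h=8: full span → s += 8 → s = 8.0000
seg 2 [143.3°–223.8°] uniform, h=-8: θ=146.6° here. β=3.3, B=80.5. -8·3.3/80.5 = -0.3280 → s = 7.6720
seg 2 [143.3°–223.8°] uniform, h=-8: θ=178.2° here. β=34.9, B=80.5. -8·34.9/80.5 = -3.4683 → s = 4.5317
seg 2 [143.3°–223.8°] uniform, h=-8: θ=181.6° here. β=38.3, B=80.5. -8·38.3/80.5 = -3.8062 → s = 4.1938
seg 2 [143.3°–223.8°] uniform, h=-8: θ=198.5° here. β=55.2, B=80.5. -8·55.2/80.5 = -5.4857 → s = 2.5143
θ=146.6°: R = R0 + s = 19 + 7.6720 = 26.6720
θ=178.2°: R = R0 + s = 19 + 4.5317 = 23.5317
θ=181.6°: R = R0 + s = 19 + 4.1938 = 23.1938
θ=198.5°: R = R0 + s = 19 + 2.5143 = 21.5143

θ=146.6°: 26.6720
θ=178.2°: 23.5317
θ=181.6°: 23.1938
θ=198.5°: 21.5143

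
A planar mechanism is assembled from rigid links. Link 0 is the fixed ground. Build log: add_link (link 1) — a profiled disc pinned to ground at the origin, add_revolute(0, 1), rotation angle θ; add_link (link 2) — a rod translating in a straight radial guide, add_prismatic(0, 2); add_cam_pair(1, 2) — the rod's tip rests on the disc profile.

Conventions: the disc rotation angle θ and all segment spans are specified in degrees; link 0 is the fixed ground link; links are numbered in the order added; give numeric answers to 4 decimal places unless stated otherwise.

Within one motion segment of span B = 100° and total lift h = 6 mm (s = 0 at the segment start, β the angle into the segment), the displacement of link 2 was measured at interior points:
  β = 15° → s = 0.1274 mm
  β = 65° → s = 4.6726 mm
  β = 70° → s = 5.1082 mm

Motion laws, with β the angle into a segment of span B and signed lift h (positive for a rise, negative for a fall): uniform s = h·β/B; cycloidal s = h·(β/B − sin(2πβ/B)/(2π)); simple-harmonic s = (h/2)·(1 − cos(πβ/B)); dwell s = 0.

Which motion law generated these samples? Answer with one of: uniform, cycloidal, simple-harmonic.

candidates at β/B = r: uniform s = h·r (linear in β); cycloidal s = h·(r − sin(2πr)/(2π)); simple-harmonic s = (h/2)(1 − cos(πr))
β=15°: printed 0.1274 | uniform 0.9000, cycloidal 0.1274, simple-harmonic 0.3270
β=65°: printed 4.6726 | uniform 3.9000, cycloidal 4.6726, simple-harmonic 4.3620
β=70°: printed 5.1082 | uniform 4.2000, cycloidal 5.1082, simple-harmonic 4.7634
only one law matches every sample → cycloidal

cycloidal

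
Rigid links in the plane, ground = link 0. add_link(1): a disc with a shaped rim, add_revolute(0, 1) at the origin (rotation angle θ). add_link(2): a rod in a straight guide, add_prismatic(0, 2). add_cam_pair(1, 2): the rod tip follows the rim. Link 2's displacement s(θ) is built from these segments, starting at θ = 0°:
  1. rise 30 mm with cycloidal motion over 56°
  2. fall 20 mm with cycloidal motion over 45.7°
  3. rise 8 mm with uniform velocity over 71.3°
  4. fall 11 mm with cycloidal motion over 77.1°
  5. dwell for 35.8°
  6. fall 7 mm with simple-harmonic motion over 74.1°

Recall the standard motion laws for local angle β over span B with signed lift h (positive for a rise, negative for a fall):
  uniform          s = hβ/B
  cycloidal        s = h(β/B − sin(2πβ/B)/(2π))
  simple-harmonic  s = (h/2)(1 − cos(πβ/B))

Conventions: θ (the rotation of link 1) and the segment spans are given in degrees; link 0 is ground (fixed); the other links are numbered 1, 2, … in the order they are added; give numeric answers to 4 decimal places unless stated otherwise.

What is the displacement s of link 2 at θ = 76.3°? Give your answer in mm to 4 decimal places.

segment 1 (0° to 56°, cycloidal, h = 30) is passed completely: s = 0.0000 + (30) = 30.0000
θ = 76.3° falls in segment 2 (56° to 101.7°, cycloidal, h = -20): β = 76.3 − 56 = 20.3°, B = 45.7°; Δs = -20·(0.4442 − sin(2π·0.4442)/(2π)) = -7.7908; s = 30.0000 − 7.7908 = 22.2092

22.2092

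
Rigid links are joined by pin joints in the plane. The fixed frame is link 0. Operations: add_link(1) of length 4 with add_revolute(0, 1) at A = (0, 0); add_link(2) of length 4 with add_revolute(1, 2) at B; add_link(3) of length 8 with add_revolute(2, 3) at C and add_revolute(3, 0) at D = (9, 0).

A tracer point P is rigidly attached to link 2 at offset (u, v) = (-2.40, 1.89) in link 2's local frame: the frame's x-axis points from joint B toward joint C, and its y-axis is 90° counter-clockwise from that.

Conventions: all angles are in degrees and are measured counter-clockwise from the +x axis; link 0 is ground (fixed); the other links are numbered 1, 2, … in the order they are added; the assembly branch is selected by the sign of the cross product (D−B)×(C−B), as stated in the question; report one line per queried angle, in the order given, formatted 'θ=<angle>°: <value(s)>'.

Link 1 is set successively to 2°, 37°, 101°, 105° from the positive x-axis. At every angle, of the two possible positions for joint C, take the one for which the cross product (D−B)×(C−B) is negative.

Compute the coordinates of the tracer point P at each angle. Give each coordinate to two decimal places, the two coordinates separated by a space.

A=(0,0), D=(9.00,0)
θ=2°: B = A + 4.00·(cos2°, sin2°) = (3.9976, 0.1396)
θ=2°: |BD| = 5.0044
θ=2°: circle(B,4.00) ∩ circle(D,8.00): a=-2.2936, h=3.2771
θ=2°:   candidates: C₊=(1.7963,3.4794) cross=16.400; C₋=(1.6134,-3.0722) cross=-16.400
θ=2°:   branch - wants cross < 0 → take C=(1.6134,-3.0722) (cross=-16.400)
θ=2°: ex = (C−B)/|BC| = (-0.5960,-0.8030); ey = (0.8030,-0.5960)
θ=2°: P = B + -2.40·ex + 1.89·ey = (6.9456,0.9402)
θ=37°: B = A + 4.00·(cos37°, sin37°) = (3.1945, 2.4073)
θ=37°: |BD| = 6.2848
θ=37°: circle(B,4.00) ∩ circle(D,8.00): a=-0.6764, h=3.9424
θ=37°:   candidates: C₊=(4.0798,6.3081) cross=24.777; C₋=(1.0597,-0.9754) cross=-24.777
θ=37°:   branch - wants cross < 0 → take C=(1.0597,-0.9754) (cross=-24.777)
θ=37°: ex = (C−B)/|BC| = (-0.5337,-0.8457); ey = (0.8457,-0.5337)
θ=37°: P = B + -2.40·ex + 1.89·ey = (6.0738,3.4281)
θ=101°: B = A + 4.00·(cos101°, sin101°) = (-0.7632, 3.9265)
θ=101°: |BD| = 10.5232
θ=101°: circle(B,4.00) ∩ circle(D,8.00): a=2.9809, h=2.6672
θ=101°:   candidates: C₊=(2.9976,5.2888) cross=28.068; C₋=(1.0072,0.3397) cross=-28.068
θ=101°:   branch - wants cross < 0 → take C=(1.0072,0.3397) (cross=-28.068)
θ=101°: ex = (C−B)/|BC| = (0.4426,-0.8967); ey = (0.8967,0.4426)
θ=101°: P = B + -2.40·ex + 1.89·ey = (-0.1307,6.9152)
θ=105°: B = A + 4.00·(cos105°, sin105°) = (-1.0353, 3.8637)
θ=105°: |BD| = 10.7534
θ=105°: circle(B,4.00) ∩ circle(D,8.00): a=3.1448, h=2.4719
θ=105°:   candidates: C₊=(2.7877,5.0405) cross=26.581; C₋=(1.0114,0.4270) cross=-26.581
θ=105°:   branch - wants cross < 0 → take C=(1.0114,0.4270) (cross=-26.581)
θ=105°: ex = (C−B)/|BC| = (0.5117,-0.8592); ey = (0.8592,0.5117)
θ=105°: P = B + -2.40·ex + 1.89·ey = (-0.6394,6.8928)

θ=2°: 6.95 0.94
θ=37°: 6.07 3.43
θ=101°: -0.13 6.92
θ=105°: -0.64 6.89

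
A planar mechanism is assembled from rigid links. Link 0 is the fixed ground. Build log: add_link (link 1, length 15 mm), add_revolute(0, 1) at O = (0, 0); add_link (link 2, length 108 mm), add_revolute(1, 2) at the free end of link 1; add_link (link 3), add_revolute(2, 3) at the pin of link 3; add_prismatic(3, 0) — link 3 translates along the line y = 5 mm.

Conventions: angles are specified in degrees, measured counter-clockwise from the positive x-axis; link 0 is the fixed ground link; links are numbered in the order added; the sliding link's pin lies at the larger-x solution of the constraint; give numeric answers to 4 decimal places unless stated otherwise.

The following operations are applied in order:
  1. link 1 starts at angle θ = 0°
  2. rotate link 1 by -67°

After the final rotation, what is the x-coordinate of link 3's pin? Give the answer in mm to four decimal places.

geometry: r = 15 mm, L = 108 mm, e = 5 mm; θ starts at 0°
rotate link 1 by -67°: θ ← 0° -67° = -67°
crank pin P = (r cos θ, r sin θ) = (5.860967, -13.807573)
h = r sin θ − e = -13.807573 − 5 = -18.807573
x = r cos θ + √(L² − h²) = 5.860967 + 106.349778 = 112.210745

112.2107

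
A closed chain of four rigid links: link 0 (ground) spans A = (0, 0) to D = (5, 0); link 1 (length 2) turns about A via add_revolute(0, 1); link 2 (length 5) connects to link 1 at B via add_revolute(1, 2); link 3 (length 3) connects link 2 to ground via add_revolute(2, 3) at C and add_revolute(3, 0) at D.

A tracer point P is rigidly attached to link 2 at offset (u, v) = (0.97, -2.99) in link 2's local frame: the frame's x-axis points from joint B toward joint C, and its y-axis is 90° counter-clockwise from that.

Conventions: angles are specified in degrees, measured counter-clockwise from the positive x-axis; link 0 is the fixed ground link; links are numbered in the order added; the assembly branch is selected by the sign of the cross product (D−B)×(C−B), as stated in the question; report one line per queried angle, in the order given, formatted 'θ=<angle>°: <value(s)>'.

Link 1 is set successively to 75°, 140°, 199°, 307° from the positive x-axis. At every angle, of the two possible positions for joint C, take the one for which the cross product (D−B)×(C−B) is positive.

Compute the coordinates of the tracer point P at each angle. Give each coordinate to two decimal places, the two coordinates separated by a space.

A=(0,0), D=(5.00,0)
θ=75°: B = A + 2.00·(cos75°, sin75°) = (0.5176, 1.9319)
θ=75°: |BD| = 4.8809
θ=75°: circle(B,5.00) ∩ circle(D,3.00): a=4.0795, h=2.8910
θ=75°:   candidates: C₊=(5.4082,2.9721) cross=14.111; C₋=(3.1198,-2.3377) cross=-14.111
θ=75°:   branch + wants cross > 0 → take C=(5.4082,2.9721) (cross=14.111)
θ=75°: ex = (C−B)/|BC| = (0.9781,0.2080); ey = (-0.2080,0.9781)
θ=75°: P = B + 0.97·ex + -2.99·ey = (2.0885,-0.7909)
θ=140°: B = A + 2.00·(cos140°, sin140°) = (-1.5321, 1.2856)
θ=140°: |BD| = 6.6574
θ=140°: circle(B,5.00) ∩ circle(D,3.00): a=4.5304, h=2.1156
θ=140°:   candidates: C₊=(3.3215,2.4865) cross=14.084; C₋=(2.5045,-1.6650) cross=-14.084
θ=140°:   branch + wants cross > 0 → take C=(3.3215,2.4865) (cross=14.084)
θ=140°: ex = (C−B)/|BC| = (0.9707,0.2402); ey = (-0.2402,0.9707)
θ=140°: P = B + 0.97·ex + -2.99·ey = (0.1277,-1.3839)
θ=199°: B = A + 2.00·(cos199°, sin199°) = (-1.8910, -0.6511)
θ=199°: |BD| = 6.9217
θ=199°: circle(B,5.00) ∩ circle(D,3.00): a=4.6166, h=1.9200
θ=199°:   candidates: C₊=(2.5245,1.6947) cross=13.290; C₋=(2.8858,-2.1284) cross=-13.290
θ=199°:   branch + wants cross > 0 → take C=(2.5245,1.6947) (cross=13.290)
θ=199°: ex = (C−B)/|BC| = (0.8831,0.4692); ey = (-0.4692,0.8831)
θ=199°: P = B + 0.97·ex + -2.99·ey = (0.3684,-2.8365)
θ=307°: B = A + 2.00·(cos307°, sin307°) = (1.2036, -1.5973)
θ=307°: |BD| = 4.1187
θ=307°: circle(B,5.00) ∩ circle(D,3.00): a=4.0017, h=2.9977
θ=307°:   candidates: C₊=(3.7296,2.7177) cross=12.347; C₋=(6.0547,-2.8085) cross=-12.347
θ=307°:   branch + wants cross > 0 → take C=(3.7296,2.7177) (cross=12.347)
θ=307°: ex = (C−B)/|BC| = (0.5052,0.8630); ey = (-0.8630,0.5052)
θ=307°: P = B + 0.97·ex + -2.99·ey = (4.2741,-2.2707)

θ=75°: 2.09 -0.79
θ=140°: 0.13 -1.38
θ=199°: 0.37 -2.84
θ=307°: 4.27 -2.27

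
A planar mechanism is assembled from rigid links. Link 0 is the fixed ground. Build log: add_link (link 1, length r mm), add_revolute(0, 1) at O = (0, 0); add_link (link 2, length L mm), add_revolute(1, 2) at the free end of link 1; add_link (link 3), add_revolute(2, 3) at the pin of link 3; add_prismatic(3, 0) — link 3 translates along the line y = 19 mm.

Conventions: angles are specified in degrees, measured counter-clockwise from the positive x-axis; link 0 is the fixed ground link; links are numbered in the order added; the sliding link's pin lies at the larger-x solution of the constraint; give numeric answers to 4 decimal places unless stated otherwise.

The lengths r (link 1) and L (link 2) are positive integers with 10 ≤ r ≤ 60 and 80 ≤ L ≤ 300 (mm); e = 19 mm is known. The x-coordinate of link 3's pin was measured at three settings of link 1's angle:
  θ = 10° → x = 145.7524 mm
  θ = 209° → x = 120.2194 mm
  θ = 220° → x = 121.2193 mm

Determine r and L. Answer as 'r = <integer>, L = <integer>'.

constraint per measurement: (x − r cos θ)² + (r sin θ − e)² = L²
subtracting the θ₁ and θ₂ equations cancels the r² and L² terms:
r = (x₁² − x₂²) / (2[(x₁cos θ₁ + e sin θ₁) − (x₂cos θ₂ + e sin θ₂)]) = 13.0000 → r = 13
L² = (x₁ − r cos θ₁)² + (r sin θ₁ − e)² = 17955.9895 → L = 134.0000 → L = 134
check at θ₃=220°: x = 121.2193 (printed 121.2193) ✓

r = 13, L = 134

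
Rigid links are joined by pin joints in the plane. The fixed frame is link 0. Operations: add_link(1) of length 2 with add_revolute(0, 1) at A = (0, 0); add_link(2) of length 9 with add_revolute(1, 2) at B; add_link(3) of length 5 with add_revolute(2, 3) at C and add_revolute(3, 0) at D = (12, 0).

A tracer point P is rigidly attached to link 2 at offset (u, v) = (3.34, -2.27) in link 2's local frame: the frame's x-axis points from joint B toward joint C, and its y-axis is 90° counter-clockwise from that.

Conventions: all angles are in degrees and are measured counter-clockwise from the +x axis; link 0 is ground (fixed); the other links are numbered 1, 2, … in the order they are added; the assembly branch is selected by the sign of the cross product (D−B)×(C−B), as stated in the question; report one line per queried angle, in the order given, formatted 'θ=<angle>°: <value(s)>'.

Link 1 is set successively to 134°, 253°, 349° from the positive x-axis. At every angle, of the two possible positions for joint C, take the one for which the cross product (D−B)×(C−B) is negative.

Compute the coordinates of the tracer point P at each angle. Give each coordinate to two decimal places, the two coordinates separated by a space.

A=(0,0), D=(12.00,0)
θ=134°: B = A + 2.00·(cos134°, sin134°) = (-1.3893, 1.4387)
θ=134°: |BD| = 13.4664
θ=134°: circle(B,9.00) ∩ circle(D,5.00): a=8.8124, h=1.8278
θ=134°:   candidates: C₊=(7.5680,2.3145) cross=24.614; C₋=(7.1774,-1.3201) cross=-24.614
θ=134°:   branch - wants cross < 0 → take C=(7.1774,-1.3201) (cross=-24.614)
θ=134°: ex = (C−B)/|BC| = (0.9519,-0.3065); ey = (0.3065,0.9519)
θ=134°: P = B + 3.34·ex + -2.27·ey = (1.0941,-1.7459)
θ=253°: B = A + 2.00·(cos253°, sin253°) = (-0.5847, -1.9126)
θ=253°: |BD| = 12.7293
θ=253°: circle(B,9.00) ∩ circle(D,5.00): a=8.5643, h=2.7664
θ=253°:   candidates: C₊=(7.4667,2.1092) cross=35.214; C₋=(8.2980,-3.3608) cross=-35.214
θ=253°:   branch - wants cross < 0 → take C=(8.2980,-3.3608) (cross=-35.214)
θ=253°: ex = (C−B)/|BC| = (0.9870,-0.1609); ey = (0.1609,0.9870)
θ=253°: P = B + 3.34·ex + -2.27·ey = (2.3465,-4.6905)
θ=349°: B = A + 2.00·(cos349°, sin349°) = (1.9633, -0.3816)
θ=349°: |BD| = 10.0440
θ=349°: circle(B,9.00) ∩ circle(D,5.00): a=7.8097, h=4.4730
θ=349°:   candidates: C₊=(9.5974,4.3849) cross=44.927; C₋=(9.9373,-4.5547) cross=-44.927
θ=349°:   branch - wants cross < 0 → take C=(9.9373,-4.5547) (cross=-44.927)
θ=349°: ex = (C−B)/|BC| = (0.8860,-0.4637); ey = (0.4637,0.8860)
θ=349°: P = B + 3.34·ex + -2.27·ey = (3.8700,-3.9415)

θ=134°: 1.09 -1.75
θ=253°: 2.35 -4.69
θ=349°: 3.87 -3.94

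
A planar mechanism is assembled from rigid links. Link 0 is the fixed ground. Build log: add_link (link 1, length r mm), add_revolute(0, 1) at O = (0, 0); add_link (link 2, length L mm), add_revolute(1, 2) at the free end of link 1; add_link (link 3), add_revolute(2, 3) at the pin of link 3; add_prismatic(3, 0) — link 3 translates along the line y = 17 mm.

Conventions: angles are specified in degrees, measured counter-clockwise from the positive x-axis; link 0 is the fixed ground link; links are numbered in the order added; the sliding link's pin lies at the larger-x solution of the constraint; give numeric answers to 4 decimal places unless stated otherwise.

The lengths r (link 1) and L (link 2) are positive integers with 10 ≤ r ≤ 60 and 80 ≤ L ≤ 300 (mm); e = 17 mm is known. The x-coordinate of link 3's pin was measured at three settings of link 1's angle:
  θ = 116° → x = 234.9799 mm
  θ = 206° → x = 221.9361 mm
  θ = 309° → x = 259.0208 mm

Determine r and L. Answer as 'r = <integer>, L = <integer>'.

constraint per measurement: (x − r cos θ)² + (r sin θ − e)² = L²
subtracting the θ₁ and θ₂ equations cancels the r² and L² terms:
r = (x₁² − x₂²) / (2[(x₁cos θ₁ + e sin θ₁) − (x₂cos θ₂ + e sin θ₂)]) = 25.0000 → r = 25
L² = (x₁ − r cos θ₁)² + (r sin θ₁ − e)² = 60515.9989 → L = 246.0000 → L = 246
check at θ₃=309°: x = 259.0208 (printed 259.0208) ✓

r = 25, L = 246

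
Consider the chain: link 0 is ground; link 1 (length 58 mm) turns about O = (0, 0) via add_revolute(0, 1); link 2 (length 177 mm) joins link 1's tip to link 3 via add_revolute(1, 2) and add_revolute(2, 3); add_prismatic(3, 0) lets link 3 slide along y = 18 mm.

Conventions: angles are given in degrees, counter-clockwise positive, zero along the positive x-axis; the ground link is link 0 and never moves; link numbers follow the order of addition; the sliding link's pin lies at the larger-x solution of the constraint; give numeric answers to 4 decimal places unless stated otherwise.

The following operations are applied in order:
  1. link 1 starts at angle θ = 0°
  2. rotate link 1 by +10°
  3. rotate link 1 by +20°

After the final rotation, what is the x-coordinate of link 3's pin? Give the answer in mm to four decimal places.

geometry: r = 58 mm, L = 177 mm, e = 18 mm; θ starts at 0°
rotate link 1 by +10°: θ ← 0° +10° = 10°
rotate link 1 by +20°: θ ← 10° +20° = 30°
crank pin P = (r cos θ, r sin θ) = (50.229473, 29.000000)
h = r sin θ − e = 29.000000 − 18 = 11.000000
x = r cos θ + √(L² − h²) = 50.229473 + 176.657861 = 226.887335

226.8873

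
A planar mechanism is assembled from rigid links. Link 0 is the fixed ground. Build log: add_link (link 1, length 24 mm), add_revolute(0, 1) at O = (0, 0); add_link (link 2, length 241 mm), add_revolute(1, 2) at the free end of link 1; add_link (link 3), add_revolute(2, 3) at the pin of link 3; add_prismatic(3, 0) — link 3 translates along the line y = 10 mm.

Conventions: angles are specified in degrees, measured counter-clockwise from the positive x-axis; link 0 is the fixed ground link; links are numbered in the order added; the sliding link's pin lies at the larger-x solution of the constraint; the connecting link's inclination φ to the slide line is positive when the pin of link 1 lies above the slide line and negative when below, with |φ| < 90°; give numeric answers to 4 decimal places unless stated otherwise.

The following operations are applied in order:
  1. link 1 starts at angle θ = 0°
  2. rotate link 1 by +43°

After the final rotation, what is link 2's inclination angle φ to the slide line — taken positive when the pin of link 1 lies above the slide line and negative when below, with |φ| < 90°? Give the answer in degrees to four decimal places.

geometry: r = 24 mm, L = 241 mm, e = 10 mm; θ starts at 0°
rotate link 1 by +43°: θ ← 0° +43° = 43°
h = r sin θ − e = 16.367961 − 10 = 6.367961
sin φ = h / L = 6.367961 / 241 = 0.02642307
φ = arcsin(0.02642307) = 1.514107°

1.5141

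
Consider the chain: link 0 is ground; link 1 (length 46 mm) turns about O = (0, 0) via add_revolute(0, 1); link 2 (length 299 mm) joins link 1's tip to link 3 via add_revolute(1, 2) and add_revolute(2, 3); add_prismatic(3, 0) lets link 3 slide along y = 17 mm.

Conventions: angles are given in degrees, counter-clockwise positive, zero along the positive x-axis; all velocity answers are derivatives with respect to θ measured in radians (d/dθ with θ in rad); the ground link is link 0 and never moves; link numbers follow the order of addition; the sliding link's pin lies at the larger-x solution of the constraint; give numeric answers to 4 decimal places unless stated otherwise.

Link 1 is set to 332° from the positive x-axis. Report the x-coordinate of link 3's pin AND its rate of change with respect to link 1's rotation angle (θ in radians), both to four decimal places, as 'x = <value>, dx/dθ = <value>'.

geometry: r = 46 mm, L = 299 mm, e = 17 mm
crank pin P = (r cos θ, r sin θ) = (40.615589, -21.595692)
h = r sin θ − e = -21.595692 − 17 = -38.595692
x = r cos θ + √(L² − h²) = 40.615589 + 296.498520 = 337.114110
dx/dθ = −r sin θ − h·r cos θ/√(L² − h²) (θ in radians; h = -38.595692) = 26.882689

x = 337.1141, dx/dθ = 26.8827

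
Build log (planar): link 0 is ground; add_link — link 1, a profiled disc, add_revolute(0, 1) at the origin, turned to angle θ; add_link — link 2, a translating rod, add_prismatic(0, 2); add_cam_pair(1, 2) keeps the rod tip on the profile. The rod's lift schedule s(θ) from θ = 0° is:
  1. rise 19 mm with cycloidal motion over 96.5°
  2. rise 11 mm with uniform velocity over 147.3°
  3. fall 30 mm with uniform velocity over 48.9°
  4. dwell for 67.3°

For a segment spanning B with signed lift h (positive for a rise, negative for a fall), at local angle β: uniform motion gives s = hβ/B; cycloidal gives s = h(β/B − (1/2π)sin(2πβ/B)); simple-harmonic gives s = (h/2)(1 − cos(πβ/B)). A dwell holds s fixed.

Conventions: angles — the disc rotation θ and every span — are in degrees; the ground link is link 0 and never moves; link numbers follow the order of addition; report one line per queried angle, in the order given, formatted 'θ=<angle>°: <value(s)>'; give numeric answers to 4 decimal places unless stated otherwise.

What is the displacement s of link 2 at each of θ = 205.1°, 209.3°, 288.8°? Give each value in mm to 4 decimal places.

seg 1 [0°–96.5°] cycloidal, h=19: full span → s += 19 → s = 19.0000
seg 2 [96.5°–243.8°] uniform, h=11: θ=205.1° here. β=108.6, B=147.3. 11·108.6/147.3 = 8.1100 → s = 27.1100
seg 2 [96.5°–243.8°] uniform, h=11: θ=209.3° here. β=112.8, B=147.3. 11·112.8/147.3 = 8.4236 → s = 27.4236
seg 2 [96.5°–243.8°] uniform, h=11: full span → s += 11 → s = 30.0000
seg 3 [243.8°–292.7°] uniform, h=-30: θ=288.8° here. β=45, B=48.9. -30·45/48.9 = -27.6074 → s = 2.3926

θ=205.1°: 27.1100
θ=209.3°: 27.4236
θ=288.8°: 2.3926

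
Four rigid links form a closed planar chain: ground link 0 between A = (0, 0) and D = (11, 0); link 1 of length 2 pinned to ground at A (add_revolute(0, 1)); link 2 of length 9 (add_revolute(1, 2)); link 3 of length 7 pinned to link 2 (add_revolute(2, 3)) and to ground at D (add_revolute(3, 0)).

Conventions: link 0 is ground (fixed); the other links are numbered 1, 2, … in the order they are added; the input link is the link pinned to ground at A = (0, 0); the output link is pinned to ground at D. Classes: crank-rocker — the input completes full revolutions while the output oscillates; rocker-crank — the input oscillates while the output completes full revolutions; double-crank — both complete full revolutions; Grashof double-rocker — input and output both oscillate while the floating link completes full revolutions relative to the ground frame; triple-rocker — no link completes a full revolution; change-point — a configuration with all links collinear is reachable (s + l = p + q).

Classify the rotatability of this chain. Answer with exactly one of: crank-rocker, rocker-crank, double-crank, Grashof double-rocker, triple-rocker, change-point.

lengths: ground=11, input=2, coupler=9, output=7
sorted: s=2 (shortest), l=11 (longest), p+q=16
s + l = 13 vs p + q = 16
s + l < p + q (Grashof) with shortest = input link → crank-rocker

crank-rocker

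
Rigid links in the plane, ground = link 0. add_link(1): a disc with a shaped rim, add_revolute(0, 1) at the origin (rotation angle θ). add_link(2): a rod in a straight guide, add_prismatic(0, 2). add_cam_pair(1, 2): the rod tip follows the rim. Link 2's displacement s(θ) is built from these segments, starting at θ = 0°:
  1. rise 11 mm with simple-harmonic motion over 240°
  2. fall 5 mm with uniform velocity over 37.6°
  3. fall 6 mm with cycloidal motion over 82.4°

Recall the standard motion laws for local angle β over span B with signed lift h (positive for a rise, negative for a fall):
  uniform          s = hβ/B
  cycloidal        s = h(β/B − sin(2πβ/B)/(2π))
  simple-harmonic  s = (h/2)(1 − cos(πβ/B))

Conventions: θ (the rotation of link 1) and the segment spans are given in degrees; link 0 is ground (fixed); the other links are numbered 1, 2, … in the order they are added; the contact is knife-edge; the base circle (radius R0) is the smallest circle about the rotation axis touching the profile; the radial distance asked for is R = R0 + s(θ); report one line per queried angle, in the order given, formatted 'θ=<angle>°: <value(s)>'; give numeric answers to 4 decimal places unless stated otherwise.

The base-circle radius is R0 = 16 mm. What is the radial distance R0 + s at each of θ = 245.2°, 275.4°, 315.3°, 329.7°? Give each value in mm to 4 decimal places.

segment 1 (0° to 240°, simple-harmonic, h = 11) is passed completely: s = 0.0000 + (11) = 11.0000
θ = 245.2° falls in segment 2 (240° to 277.6°, uniform, h = -5): β = 245.2 − 240 = 5.2°, B = 37.6°; Δs = -5·5.2/37.6 = -0.6915; s = 11.0000 − 0.6915 = 10.3085
θ = 275.4° falls in segment 2 (240° to 277.6°, uniform, h = -5): β = 275.4 − 240 = 35.4°, B = 37.6°; Δs = -5·35.4/37.6 = -4.7074; s = 11.0000 − 4.7074 = 6.2926
segment 2 (240° to 277.6°, uniform, h = -5) is passed completely: s = 11.0000 + (-5) = 6.0000
θ = 315.3° falls in segment 3 (277.6° to 360°, cycloidal, h = -6): β = 315.3 − 277.6 = 37.7°, B = 82.4°; Δs = -6·(0.4575 − sin(2π·0.4575)/(2π)) = -2.4933; s = 6.0000 − 2.4933 = 3.5067
θ = 329.7° falls in segment 3 (277.6° to 360°, cycloidal, h = -6): β = 329.7 − 277.6 = 52.1°, B = 82.4°; Δs = -6·(0.6323 − sin(2π·0.6323)/(2π)) = -4.4991; s = 6.0000 − 4.4991 = 1.5009
θ=245.2°: R = R0 + s = 16 + 10.3085 = 26.3085
θ=275.4°: R = R0 + s = 16 + 6.2926 = 22.2926
θ=315.3°: R = R0 + s = 16 + 3.5067 = 19.5067
θ=329.7°: R = R0 + s = 16 + 1.5009 = 17.5009

θ=245.2°: 26.3085
θ=275.4°: 22.2926
θ=315.3°: 19.5067
θ=329.7°: 17.5009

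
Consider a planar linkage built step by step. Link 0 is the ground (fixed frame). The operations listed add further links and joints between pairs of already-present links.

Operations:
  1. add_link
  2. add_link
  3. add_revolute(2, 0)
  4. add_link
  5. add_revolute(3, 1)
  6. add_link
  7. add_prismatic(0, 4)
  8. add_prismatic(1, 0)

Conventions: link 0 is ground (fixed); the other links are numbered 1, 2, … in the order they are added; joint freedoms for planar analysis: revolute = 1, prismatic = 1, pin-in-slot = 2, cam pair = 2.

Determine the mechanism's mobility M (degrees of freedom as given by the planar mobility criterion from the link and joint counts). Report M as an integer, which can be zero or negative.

link 0 = ground. State L|J1|J2 = 1|0|0
+link1  2|0|0
+link2  3|0|0
R(2,0) f=1→J1  3|1|0
+link3  4|1|0
R(3,1) f=1→J1  4|2|0
+link4  5|2|0
P(0,4) f=1→J1  5|3|0
P(1,0) f=1→J1  5|4|0
M = 3(5−1)−2·4−0 = 12−8−0 = 4

M = 4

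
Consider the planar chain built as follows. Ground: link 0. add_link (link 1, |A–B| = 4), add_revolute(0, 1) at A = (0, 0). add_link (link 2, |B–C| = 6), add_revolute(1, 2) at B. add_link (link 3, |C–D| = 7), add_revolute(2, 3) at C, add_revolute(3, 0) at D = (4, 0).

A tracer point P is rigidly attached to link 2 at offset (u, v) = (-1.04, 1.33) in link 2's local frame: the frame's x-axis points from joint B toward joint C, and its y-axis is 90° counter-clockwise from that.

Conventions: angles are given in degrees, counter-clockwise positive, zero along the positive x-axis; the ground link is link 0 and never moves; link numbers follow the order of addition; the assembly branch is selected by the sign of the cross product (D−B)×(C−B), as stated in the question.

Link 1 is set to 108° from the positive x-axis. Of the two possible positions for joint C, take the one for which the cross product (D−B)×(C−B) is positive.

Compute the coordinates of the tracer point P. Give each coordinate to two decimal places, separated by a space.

A=(0,0), D=(4.00,0)
B = A + 4.00·(cos108°, sin108°) = (-1.2361, 3.8042)
|BD| = 6.4721
circle(B,6.00) ∩ circle(D,7.00): a=2.2318, h=5.5695
  candidates: C₊=(3.8431,6.9982) cross=36.047; C₋=(-2.7042,-2.0134) cross=-36.047
  branch + wants cross > 0 → take C=(3.8431,6.9982) (cross=36.047)
ex = (C−B)/|BC| = (0.8465,0.5323); ey = (-0.5323,0.8465)
P = B + -1.04·ex + 1.33·ey = (-2.8245,4.3765)

-2.82 4.38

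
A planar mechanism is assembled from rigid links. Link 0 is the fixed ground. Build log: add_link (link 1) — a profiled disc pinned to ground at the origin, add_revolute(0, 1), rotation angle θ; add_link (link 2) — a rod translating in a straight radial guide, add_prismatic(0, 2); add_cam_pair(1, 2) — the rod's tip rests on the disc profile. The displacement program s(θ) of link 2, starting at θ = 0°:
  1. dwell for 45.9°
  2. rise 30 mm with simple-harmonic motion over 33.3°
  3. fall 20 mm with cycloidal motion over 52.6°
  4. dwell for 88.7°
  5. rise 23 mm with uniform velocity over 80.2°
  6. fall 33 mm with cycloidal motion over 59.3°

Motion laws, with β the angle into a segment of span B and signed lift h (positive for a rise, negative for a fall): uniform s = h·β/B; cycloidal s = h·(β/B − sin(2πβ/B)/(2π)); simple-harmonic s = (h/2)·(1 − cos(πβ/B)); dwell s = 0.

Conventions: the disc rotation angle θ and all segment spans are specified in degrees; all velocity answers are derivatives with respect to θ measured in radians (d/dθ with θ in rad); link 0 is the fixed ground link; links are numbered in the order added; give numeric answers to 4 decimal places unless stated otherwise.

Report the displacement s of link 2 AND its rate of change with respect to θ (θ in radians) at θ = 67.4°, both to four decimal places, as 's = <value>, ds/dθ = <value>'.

seg 1 [0°–45.9°] dwell: s stays 0.0000
seg 2 [45.9°–79.2°] simple-harmonic, h=30: θ=67.4° here. β=21.5, B=33.3. 30/2·(1 − cos(π·0.6456)) = 21.6264 → s = 21.6264
velocity in seg [45.9°–79.2°] (simple-harmonic), θ in radians: β = 21.5° = 0.3752 rad, B = 33.3° = 0.5812 rad; ds/dθ = (πh/(2B)) sin(πβ/B) = (π·30/(2·0.5812)) sin(π·0.6456) = 72.740544 mm/rad

s = 21.6264, ds/dθ = 72.7405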